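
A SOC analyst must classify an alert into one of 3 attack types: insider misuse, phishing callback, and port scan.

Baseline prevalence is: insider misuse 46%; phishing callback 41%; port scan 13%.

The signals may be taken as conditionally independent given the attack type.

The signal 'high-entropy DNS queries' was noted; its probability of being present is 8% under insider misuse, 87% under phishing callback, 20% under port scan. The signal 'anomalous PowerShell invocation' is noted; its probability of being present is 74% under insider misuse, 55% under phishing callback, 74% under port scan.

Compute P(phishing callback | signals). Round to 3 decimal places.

Multiply each prior by the joint likelihood of the signal pattern:
  insider misuse: 0.46 × 0.08 × 0.74 = 0.027232
  phishing callback: 0.41 × 0.87 × 0.55 = 0.19618
  port scan: 0.13 × 0.20 × 0.74 = 0.01924
Marginal likelihood of the evidence = 0.24266.
P(phishing callback | evidence) = 0.19618 / 0.24266 ≈ 0.808.

0.808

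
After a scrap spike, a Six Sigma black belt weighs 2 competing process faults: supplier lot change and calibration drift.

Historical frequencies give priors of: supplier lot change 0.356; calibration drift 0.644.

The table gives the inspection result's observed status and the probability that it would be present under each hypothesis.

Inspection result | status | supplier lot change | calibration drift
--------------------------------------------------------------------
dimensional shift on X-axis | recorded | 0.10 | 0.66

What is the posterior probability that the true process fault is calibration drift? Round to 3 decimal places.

0.923

Multiply each prior by the likelihood of the inspection result:
  supplier lot change: 0.356 × 0.10 = 0.0356
  calibration drift: 0.644 × 0.66 = 0.42504
Normalizing constant Z = 0.0356 + 0.42504 = 0.46064.
P(calibration drift | evidence) = 0.42504 / 0.46064 ≈ 0.923.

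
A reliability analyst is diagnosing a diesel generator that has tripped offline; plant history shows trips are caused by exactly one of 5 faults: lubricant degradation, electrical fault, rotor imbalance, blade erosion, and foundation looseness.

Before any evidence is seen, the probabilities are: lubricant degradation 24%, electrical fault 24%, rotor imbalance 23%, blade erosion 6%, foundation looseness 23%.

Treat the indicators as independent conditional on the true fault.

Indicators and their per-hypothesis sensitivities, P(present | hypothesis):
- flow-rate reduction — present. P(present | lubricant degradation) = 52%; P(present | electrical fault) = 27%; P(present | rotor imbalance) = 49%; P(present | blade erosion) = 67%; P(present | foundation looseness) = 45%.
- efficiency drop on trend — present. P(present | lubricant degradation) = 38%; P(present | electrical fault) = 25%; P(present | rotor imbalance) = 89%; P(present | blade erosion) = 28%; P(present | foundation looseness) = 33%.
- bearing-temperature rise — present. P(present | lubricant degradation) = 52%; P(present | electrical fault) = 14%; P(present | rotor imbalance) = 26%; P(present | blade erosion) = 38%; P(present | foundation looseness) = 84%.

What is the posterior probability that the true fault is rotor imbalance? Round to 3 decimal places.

By Bayes' rule with conditional independence, the unnormalized weight for each hypothesis is prior × ∏ likelihoods:
  lubricant degradation: 0.24 × 0.52 × 0.38 × 0.52 = 0.02466
  electrical fault: 0.24 × 0.27 × 0.25 × 0.14 = 0.002268
  rotor imbalance: 0.23 × 0.49 × 0.89 × 0.26 = 0.026079
  blade erosion: 0.06 × 0.67 × 0.28 × 0.38 = 0.0042773
  foundation looseness: 0.23 × 0.45 × 0.33 × 0.84 = 0.02869
The unnormalized weights sum to 0.085975.
P(rotor imbalance | evidence) = 0.026079 / 0.085975 ≈ 0.303.

0.303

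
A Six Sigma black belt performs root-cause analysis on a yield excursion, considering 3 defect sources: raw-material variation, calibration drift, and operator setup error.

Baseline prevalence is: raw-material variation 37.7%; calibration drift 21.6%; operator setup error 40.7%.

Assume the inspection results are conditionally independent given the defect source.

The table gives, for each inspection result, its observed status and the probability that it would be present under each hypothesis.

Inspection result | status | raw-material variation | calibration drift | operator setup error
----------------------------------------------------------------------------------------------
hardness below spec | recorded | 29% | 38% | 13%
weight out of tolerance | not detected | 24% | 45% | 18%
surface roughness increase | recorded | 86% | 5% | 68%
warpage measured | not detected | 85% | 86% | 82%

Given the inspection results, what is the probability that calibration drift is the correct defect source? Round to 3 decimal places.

By Bayes' rule with conditional independence, the unnormalized weight for each hypothesis is prior × ∏ likelihoods (using 1 − P(present | H) for each absent inspection result):
  raw-material variation: 0.377 × 0.29 × (1 − 0.24) × 0.86 × (1 − 0.85) = 0.010719
  calibration drift: 0.216 × 0.38 × (1 − 0.45) × 0.05 × (1 − 0.86) = 0.00031601
  operator setup error: 0.407 × 0.13 × (1 − 0.18) × 0.68 × (1 − 0.82) = 0.0053105
Normalizing constant Z = 0.010719 + 0.00031601 + 0.0053105 = 0.016345.
P(calibration drift | evidence) = 0.00031601 / 0.016345 ≈ 0.019.

0.019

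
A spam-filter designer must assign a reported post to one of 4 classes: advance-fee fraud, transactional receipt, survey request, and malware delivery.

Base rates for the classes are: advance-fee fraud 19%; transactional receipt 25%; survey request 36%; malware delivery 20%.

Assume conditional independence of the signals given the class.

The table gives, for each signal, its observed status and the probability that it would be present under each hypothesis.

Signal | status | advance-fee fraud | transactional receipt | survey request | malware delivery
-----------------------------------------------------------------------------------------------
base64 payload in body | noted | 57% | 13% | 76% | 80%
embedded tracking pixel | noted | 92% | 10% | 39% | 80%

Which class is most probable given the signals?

For each hypothesis, the unnormalized posterior weight is prior × product of the signal likelihoods:
  advance-fee fraud: 0.19 × 0.57 × 0.92 = 0.099636
  transactional receipt: 0.25 × 0.13 × 0.10 = 0.00325
  survey request: 0.36 × 0.76 × 0.39 = 0.1067
  malware delivery: 0.20 × 0.80 × 0.80 = 0.128
Normalizing constant Z = 0.099636 + 0.00325 + 0.1067 + 0.128 = 0.33759.
P(advance-fee fraud | evidence) ≈ 0.099636 / 0.33759 ≈ 0.295
P(transactional receipt | evidence) ≈ 0.00325 / 0.33759 ≈ 0.010
P(survey request | evidence) ≈ 0.1067 / 0.33759 ≈ 0.316
P(malware delivery | evidence) ≈ 0.128 / 0.33759 ≈ 0.379
The largest is 0.379, so malware delivery is most probable.

malware delivery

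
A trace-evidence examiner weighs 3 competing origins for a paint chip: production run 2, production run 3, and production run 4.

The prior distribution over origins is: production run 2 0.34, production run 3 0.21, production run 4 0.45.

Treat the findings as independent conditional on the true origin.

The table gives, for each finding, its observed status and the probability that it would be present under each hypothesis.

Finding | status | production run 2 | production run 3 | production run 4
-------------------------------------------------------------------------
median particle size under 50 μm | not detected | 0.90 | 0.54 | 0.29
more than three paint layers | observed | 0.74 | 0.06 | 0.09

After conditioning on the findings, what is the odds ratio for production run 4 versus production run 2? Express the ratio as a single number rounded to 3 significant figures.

Unnormalized posterior weight (prior times the finding likelihoods) for each of the two hypotheses (using 1 − P(present | H) for each absent finding):
  production run 4: 0.45 × (1 − 0.29) × 0.09 = 0.028755
  production run 2: 0.34 × (1 − 0.90) × 0.74 = 0.02516
Odds(production run 4 : production run 2) = 0.028755 / 0.02516 ≈ 1.14.

1.14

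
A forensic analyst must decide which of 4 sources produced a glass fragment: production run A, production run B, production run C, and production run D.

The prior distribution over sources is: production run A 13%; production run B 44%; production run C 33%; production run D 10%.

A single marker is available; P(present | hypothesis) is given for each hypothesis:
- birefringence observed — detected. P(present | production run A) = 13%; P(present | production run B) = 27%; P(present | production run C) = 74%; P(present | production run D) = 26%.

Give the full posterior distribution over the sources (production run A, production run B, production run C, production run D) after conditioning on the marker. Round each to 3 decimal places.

By Bayes' rule, the unnormalized weight for each hypothesis is prior × likelihood:
  production run A: 0.13 × 0.13 = 0.0169
  production run B: 0.44 × 0.27 = 0.1188
  production run C: 0.33 × 0.74 = 0.2442
  production run D: 0.10 × 0.26 = 0.026
The unnormalized weights sum to 0.4059.
P(production run A | evidence) = 0.0169 / 0.4059 ≈ 0.042
P(production run B | evidence) = 0.1188 / 0.4059 ≈ 0.293
P(production run C | evidence) = 0.2442 / 0.4059 ≈ 0.602
P(production run D | evidence) = 0.026 / 0.4059 ≈ 0.064

0.042, 0.293, 0.602, 0.064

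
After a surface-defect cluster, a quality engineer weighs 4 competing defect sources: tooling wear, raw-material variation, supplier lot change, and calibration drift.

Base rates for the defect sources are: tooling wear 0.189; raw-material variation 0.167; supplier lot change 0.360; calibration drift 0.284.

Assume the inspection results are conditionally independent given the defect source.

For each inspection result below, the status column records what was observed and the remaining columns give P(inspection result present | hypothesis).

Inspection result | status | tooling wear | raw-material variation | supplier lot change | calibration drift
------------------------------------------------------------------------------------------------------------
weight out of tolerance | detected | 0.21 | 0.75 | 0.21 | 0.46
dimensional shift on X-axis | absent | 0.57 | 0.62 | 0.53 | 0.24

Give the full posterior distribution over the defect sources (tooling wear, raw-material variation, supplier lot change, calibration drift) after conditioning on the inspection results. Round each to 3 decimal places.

0.086, 0.239, 0.178, 0.498

For each hypothesis, the unnormalized posterior weight is prior × product of the inspection result likelihoods (using 1 − P(present | H) for each absent inspection result):
  tooling wear: 0.189 × 0.21 × (1 − 0.57) = 0.017067
  raw-material variation: 0.167 × 0.75 × (1 − 0.62) = 0.047595
  supplier lot change: 0.360 × 0.21 × (1 − 0.53) = 0.035532
  calibration drift: 0.284 × 0.46 × (1 − 0.24) = 0.099286
The unnormalized weights sum to 0.19948.
P(tooling wear | evidence) = 0.017067 / 0.19948 ≈ 0.086
P(raw-material variation | evidence) = 0.047595 / 0.19948 ≈ 0.239
P(supplier lot change | evidence) = 0.035532 / 0.19948 ≈ 0.178
P(calibration drift | evidence) = 0.099286 / 0.19948 ≈ 0.498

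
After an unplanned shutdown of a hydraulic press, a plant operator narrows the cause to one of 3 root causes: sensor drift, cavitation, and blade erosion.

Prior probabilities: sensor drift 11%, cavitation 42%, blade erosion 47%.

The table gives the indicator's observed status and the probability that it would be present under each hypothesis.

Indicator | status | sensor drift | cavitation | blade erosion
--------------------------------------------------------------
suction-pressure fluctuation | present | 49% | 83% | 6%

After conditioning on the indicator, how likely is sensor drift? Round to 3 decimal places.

By Bayes' rule, the unnormalized weight for each hypothesis is prior × likelihood:
  sensor drift: 0.11 × 0.49 = 0.0539
  cavitation: 0.42 × 0.83 = 0.3486
  blade erosion: 0.47 × 0.06 = 0.0282
Marginal likelihood of the evidence = 0.4307.
P(sensor drift | evidence) = 0.0539 / 0.4307 ≈ 0.125.

0.125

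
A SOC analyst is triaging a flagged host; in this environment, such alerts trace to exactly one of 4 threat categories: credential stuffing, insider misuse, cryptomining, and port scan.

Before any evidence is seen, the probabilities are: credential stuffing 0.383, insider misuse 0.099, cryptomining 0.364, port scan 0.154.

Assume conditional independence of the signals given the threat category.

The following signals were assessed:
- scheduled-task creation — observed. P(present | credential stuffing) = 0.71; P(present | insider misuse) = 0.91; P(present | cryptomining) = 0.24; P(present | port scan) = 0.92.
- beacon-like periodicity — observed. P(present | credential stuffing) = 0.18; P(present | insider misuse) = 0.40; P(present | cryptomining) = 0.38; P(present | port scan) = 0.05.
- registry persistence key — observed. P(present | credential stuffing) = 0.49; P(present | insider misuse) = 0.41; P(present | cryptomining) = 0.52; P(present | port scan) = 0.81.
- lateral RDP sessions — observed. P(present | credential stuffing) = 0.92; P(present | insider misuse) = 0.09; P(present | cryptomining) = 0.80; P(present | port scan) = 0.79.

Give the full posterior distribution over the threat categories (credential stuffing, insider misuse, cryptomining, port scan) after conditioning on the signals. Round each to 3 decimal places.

0.529, 0.032, 0.331, 0.109

Multiply each prior by the joint likelihood of the signal pattern:
  credential stuffing: 0.383 × 0.71 × 0.18 × 0.49 × 0.92 = 0.022065
  insider misuse: 0.099 × 0.91 × 0.40 × 0.41 × 0.09 = 0.0013297
  cryptomining: 0.364 × 0.24 × 0.38 × 0.52 × 0.80 = 0.01381
  port scan: 0.154 × 0.92 × 0.05 × 0.81 × 0.79 = 0.0045331
Normalizing constant Z = 0.022065 + 0.0013297 + 0.01381 + 0.0045331 = 0.041738.
P(credential stuffing | evidence) = 0.022065 / 0.041738 ≈ 0.529
P(insider misuse | evidence) = 0.0013297 / 0.041738 ≈ 0.032
P(cryptomining | evidence) = 0.01381 / 0.041738 ≈ 0.331
P(port scan | evidence) = 0.0045331 / 0.041738 ≈ 0.109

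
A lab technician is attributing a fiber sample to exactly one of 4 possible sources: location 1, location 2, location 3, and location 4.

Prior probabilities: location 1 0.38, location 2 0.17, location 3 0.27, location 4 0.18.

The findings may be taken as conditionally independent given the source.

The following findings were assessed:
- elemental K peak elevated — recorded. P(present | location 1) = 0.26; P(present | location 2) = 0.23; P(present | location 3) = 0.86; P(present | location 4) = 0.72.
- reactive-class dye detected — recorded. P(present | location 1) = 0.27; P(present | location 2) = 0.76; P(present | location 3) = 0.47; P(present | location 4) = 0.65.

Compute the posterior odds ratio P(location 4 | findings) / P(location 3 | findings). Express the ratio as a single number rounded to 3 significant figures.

0.772

The normalizing constant cancels in an odds ratio, so compute prior × likelihood for the two hypotheses only:
  location 4: 0.18 × 0.72 × 0.65 = 0.08424
  location 3: 0.27 × 0.86 × 0.47 = 0.10913
Posterior odds = 0.08424 / 0.10913 ≈ 0.772.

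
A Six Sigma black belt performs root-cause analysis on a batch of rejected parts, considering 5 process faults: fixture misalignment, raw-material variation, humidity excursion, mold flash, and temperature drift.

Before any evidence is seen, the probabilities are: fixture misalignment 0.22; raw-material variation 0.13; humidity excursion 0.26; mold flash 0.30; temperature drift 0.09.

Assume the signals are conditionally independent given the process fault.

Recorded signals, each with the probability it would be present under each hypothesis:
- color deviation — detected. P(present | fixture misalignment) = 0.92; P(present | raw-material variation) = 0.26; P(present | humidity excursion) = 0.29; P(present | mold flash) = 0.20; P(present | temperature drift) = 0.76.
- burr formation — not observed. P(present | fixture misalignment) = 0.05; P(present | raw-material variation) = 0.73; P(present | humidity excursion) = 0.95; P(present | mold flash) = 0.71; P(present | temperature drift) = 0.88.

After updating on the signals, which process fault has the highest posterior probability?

For each hypothesis, the unnormalized posterior weight is prior × product of the signal likelihoods (using 1 − P(present | H) for each absent signal):
  fixture misalignment: 0.22 × 0.92 × (1 − 0.05) = 0.19228
  raw-material variation: 0.13 × 0.26 × (1 − 0.73) = 0.009126
  humidity excursion: 0.26 × 0.29 × (1 − 0.95) = 0.00377
  mold flash: 0.30 × 0.20 × (1 − 0.71) = 0.0174
  temperature drift: 0.09 × 0.76 × (1 − 0.88) = 0.008208
Normalizing constant Z = 0.19228 + 0.009126 + 0.00377 + 0.0174 + 0.008208 = 0.23078.
P(fixture misalignment | evidence) ≈ 0.19228 / 0.23078 ≈ 0.833
P(raw-material variation | evidence) ≈ 0.009126 / 0.23078 ≈ 0.040
P(humidity excursion | evidence) ≈ 0.00377 / 0.23078 ≈ 0.016
P(mold flash | evidence) ≈ 0.0174 / 0.23078 ≈ 0.075
P(temperature drift | evidence) ≈ 0.008208 / 0.23078 ≈ 0.036
The largest is 0.833, so fixture misalignment is most probable.

fixture misalignment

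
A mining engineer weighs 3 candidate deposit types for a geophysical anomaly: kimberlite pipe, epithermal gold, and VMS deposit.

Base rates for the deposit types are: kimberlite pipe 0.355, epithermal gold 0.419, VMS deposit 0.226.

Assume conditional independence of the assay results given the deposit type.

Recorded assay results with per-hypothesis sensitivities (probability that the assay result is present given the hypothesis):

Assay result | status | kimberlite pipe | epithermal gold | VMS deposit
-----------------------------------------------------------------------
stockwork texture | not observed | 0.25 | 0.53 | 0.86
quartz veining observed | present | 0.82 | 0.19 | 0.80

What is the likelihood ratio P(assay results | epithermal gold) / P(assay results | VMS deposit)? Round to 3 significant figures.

0.797

Take the product of per-assay result likelihoods under each hypothesis (using 1 − P(present | H) for each absent assay result), then divide.
  epithermal gold: (1 − 0.53) × 0.19 = 0.0893
  VMS deposit: (1 − 0.86) × 0.80 = 0.112
Bayes factor = 0.0893 / 0.112 ≈ 0.797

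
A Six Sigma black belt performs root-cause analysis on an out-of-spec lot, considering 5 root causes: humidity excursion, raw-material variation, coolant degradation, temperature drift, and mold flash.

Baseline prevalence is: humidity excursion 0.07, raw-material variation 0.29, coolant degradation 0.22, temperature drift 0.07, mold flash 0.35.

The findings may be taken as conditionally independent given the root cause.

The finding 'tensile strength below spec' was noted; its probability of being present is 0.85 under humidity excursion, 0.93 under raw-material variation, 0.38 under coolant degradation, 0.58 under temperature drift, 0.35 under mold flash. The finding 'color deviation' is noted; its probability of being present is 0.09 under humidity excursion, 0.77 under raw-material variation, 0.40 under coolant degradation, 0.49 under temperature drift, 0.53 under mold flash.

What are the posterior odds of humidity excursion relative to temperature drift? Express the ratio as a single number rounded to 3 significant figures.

The normalizing constant cancels in an odds ratio, so compute prior × likelihood for the two hypotheses only:
  humidity excursion: 0.07 × 0.85 × 0.09 = 0.005355
  temperature drift: 0.07 × 0.58 × 0.49 = 0.019894
Posterior odds = 0.005355 / 0.019894 ≈ 0.269.

0.269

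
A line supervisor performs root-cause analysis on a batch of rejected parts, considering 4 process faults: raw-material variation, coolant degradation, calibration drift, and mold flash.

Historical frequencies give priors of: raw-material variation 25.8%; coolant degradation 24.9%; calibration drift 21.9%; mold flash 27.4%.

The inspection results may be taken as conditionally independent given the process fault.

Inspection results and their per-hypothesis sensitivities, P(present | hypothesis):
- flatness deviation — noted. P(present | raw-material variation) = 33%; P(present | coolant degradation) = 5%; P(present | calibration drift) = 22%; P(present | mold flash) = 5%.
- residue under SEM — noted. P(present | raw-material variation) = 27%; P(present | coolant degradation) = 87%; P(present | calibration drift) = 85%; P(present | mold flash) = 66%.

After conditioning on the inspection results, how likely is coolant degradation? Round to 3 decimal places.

0.129

By Bayes' rule with conditional independence, the unnormalized weight for each hypothesis is prior × ∏ likelihoods:
  raw-material variation: 0.258 × 0.33 × 0.27 = 0.022988
  coolant degradation: 0.249 × 0.05 × 0.87 = 0.010832
  calibration drift: 0.219 × 0.22 × 0.85 = 0.040953
  mold flash: 0.274 × 0.05 × 0.66 = 0.009042
Marginal likelihood of the evidence = 0.083814.
P(coolant degradation | evidence) = 0.010832 / 0.083814 ≈ 0.129.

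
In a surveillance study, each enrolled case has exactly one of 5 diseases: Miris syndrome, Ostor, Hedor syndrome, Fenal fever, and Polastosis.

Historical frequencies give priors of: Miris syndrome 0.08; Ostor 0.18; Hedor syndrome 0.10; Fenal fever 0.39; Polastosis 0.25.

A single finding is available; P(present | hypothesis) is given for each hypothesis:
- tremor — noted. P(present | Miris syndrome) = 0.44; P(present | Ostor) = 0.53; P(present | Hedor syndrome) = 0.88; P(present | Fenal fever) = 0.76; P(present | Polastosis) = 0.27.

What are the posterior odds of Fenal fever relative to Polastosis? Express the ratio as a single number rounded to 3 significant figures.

Posterior odds equal prior odds times the likelihood ratio; only the two competing hypotheses matter.
  Fenal fever: 0.39 × 0.76 = 0.2964
  Polastosis: 0.25 × 0.27 = 0.0675
Posterior odds = 0.2964 / 0.0675 ≈ 4.39.

4.39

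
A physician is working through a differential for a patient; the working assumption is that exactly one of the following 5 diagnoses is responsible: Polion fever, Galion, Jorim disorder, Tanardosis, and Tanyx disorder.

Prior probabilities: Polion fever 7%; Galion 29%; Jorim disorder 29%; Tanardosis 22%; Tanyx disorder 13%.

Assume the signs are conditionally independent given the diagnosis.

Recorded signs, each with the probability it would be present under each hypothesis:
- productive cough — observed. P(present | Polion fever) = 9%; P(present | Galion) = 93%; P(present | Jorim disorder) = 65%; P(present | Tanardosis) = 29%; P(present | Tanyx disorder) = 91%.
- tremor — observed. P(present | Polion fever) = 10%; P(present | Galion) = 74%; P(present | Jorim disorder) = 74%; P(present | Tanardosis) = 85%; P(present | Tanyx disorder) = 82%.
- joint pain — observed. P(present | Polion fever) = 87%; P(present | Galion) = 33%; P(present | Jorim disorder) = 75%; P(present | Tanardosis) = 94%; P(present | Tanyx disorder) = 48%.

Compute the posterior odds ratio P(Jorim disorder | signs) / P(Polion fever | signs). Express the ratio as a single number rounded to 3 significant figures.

Posterior odds equal prior odds times the likelihood ratio; only the two competing hypotheses matter.
  Jorim disorder: 0.29 × 0.65 × 0.74 × 0.75 = 0.10462
  Polion fever: 0.07 × 0.09 × 0.10 × 0.87 = 0.0005481
Odds(Jorim disorder : Polion fever) = 0.10462 / 0.0005481 ≈ 191.

191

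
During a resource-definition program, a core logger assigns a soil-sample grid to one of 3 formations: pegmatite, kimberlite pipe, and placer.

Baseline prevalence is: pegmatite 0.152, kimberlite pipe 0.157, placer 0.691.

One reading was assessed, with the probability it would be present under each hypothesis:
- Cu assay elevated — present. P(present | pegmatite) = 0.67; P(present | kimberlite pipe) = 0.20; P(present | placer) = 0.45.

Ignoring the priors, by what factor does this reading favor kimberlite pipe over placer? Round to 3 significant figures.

0.444

The Bayes factor is the ratio of the two likelihoods.
  kimberlite pipe: 0.2
  placer: 0.45
Bayes factor = 0.2 / 0.45 ≈ 0.444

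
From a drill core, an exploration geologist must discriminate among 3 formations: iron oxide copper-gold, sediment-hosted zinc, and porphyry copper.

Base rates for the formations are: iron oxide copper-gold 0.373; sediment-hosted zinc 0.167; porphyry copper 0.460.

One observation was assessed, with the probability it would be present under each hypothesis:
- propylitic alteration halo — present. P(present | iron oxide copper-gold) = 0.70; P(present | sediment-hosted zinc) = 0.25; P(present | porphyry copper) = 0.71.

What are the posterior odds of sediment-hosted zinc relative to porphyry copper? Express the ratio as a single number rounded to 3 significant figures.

0.128

The normalizing constant cancels in an odds ratio, so compute prior × likelihood for the two hypotheses only:
  sediment-hosted zinc: 0.167 × 0.25 = 0.04175
  porphyry copper: 0.460 × 0.71 = 0.3266
Odds(sediment-hosted zinc : porphyry copper) = 0.04175 / 0.3266 ≈ 0.128.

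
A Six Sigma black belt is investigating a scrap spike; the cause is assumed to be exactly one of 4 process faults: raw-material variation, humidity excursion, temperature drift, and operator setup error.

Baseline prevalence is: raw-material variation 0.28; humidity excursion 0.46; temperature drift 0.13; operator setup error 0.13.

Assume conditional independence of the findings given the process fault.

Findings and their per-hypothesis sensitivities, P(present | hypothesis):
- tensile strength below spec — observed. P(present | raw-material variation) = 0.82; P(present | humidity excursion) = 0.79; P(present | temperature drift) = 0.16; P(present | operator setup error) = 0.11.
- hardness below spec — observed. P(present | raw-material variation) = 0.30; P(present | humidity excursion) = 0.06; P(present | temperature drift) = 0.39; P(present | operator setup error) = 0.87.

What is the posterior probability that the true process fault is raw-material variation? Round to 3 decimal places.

Multiply each prior by the joint likelihood of the evidence pattern:
  raw-material variation: 0.28 × 0.82 × 0.30 = 0.06888
  humidity excursion: 0.46 × 0.79 × 0.06 = 0.021804
  temperature drift: 0.13 × 0.16 × 0.39 = 0.008112
  operator setup error: 0.13 × 0.11 × 0.87 = 0.012441
The unnormalized weights sum to 0.11124.
P(raw-material variation | evidence) = 0.06888 / 0.11124 ≈ 0.619.

0.619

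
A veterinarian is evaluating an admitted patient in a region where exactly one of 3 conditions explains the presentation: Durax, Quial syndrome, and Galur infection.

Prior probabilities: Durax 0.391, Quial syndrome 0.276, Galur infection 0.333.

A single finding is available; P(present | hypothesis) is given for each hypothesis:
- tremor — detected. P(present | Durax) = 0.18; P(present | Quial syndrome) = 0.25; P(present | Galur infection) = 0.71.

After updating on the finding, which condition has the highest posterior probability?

For each hypothesis, the unnormalized posterior weight is prior × likelihood:
  Durax: 0.391 × 0.18 = 0.07038
  Quial syndrome: 0.276 × 0.25 = 0.069
  Galur infection: 0.333 × 0.71 = 0.23643
The unnormalized weights sum to 0.37581.
P(Durax | evidence) ≈ 0.07038 / 0.37581 ≈ 0.187
P(Quial syndrome | evidence) ≈ 0.069 / 0.37581 ≈ 0.184
P(Galur infection | evidence) ≈ 0.23643 / 0.37581 ≈ 0.629
The largest is 0.629, so Galur infection is most probable.

Galur infection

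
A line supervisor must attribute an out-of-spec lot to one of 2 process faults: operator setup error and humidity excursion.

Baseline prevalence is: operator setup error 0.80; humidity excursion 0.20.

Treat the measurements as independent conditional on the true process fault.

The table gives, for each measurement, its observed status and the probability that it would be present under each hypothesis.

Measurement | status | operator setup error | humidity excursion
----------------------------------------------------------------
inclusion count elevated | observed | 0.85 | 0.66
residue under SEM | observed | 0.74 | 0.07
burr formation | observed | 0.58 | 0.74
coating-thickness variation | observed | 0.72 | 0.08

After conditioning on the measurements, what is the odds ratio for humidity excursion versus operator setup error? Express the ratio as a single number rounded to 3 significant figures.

0.00260

Posterior odds equal prior odds times the likelihood ratio; only the two competing hypotheses matter.
  humidity excursion: 0.20 × 0.66 × 0.07 × 0.74 × 0.08 = 0.00054701
  operator setup error: 0.80 × 0.85 × 0.74 × 0.58 × 0.72 = 0.21014
Odds(humidity excursion : operator setup error) = 0.00054701 / 0.21014 ≈ 0.00260.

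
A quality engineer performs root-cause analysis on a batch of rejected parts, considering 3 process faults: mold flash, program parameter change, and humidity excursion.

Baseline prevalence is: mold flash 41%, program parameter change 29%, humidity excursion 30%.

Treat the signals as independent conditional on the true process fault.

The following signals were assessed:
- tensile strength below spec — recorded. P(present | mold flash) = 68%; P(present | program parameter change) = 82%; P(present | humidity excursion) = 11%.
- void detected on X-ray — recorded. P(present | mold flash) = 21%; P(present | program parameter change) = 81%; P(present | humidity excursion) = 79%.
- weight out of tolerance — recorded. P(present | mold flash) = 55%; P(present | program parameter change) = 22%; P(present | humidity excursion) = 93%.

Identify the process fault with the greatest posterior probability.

program parameter change

Multiply each prior by the joint likelihood of the signal pattern:
  mold flash: 0.41 × 0.68 × 0.21 × 0.55 = 0.032201
  program parameter change: 0.29 × 0.82 × 0.81 × 0.22 = 0.042376
  humidity excursion: 0.30 × 0.11 × 0.79 × 0.93 = 0.024245
The unnormalized weights sum to 0.098822.
P(mold flash | evidence) ≈ 0.032201 / 0.098822 ≈ 0.326
P(program parameter change | evidence) ≈ 0.042376 / 0.098822 ≈ 0.429
P(humidity excursion | evidence) ≈ 0.024245 / 0.098822 ≈ 0.245
The largest is 0.429, so program parameter change is most probable.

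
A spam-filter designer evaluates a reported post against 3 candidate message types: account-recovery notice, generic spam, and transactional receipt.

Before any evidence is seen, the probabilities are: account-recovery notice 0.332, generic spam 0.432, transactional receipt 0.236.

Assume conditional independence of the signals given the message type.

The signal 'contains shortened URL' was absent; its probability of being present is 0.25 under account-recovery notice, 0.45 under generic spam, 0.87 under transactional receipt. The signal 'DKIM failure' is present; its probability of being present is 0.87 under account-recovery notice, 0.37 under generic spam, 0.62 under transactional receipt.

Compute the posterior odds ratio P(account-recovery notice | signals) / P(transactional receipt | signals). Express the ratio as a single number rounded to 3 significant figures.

The normalizing constant cancels in an odds ratio, so compute prior × likelihood for the two hypotheses only (using 1 − P(present | H) for each absent signal):
  account-recovery notice: 0.332 × (1 − 0.25) × 0.87 = 0.21663
  transactional receipt: 0.236 × (1 − 0.87) × 0.62 = 0.019022
Posterior odds = 0.21663 / 0.019022 ≈ 11.4.

11.4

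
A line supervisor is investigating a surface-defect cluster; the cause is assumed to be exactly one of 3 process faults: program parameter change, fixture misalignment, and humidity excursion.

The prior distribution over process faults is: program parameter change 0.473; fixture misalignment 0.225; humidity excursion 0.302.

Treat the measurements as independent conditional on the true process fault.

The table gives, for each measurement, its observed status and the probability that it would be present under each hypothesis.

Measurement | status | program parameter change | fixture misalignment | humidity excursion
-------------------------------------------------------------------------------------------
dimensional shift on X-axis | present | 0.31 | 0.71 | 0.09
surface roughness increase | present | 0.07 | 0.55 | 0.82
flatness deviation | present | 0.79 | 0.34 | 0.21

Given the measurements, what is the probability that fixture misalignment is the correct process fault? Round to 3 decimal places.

0.700

By Bayes' rule with conditional independence, the unnormalized weight for each hypothesis is prior × ∏ likelihoods:
  program parameter change: 0.473 × 0.31 × 0.07 × 0.79 = 0.0081086
  fixture misalignment: 0.225 × 0.71 × 0.55 × 0.34 = 0.029873
  humidity excursion: 0.302 × 0.09 × 0.82 × 0.21 = 0.0046804
Normalizing constant Z = 0.0081086 + 0.029873 + 0.0046804 = 0.042662.
P(fixture misalignment | evidence) = 0.029873 / 0.042662 ≈ 0.700.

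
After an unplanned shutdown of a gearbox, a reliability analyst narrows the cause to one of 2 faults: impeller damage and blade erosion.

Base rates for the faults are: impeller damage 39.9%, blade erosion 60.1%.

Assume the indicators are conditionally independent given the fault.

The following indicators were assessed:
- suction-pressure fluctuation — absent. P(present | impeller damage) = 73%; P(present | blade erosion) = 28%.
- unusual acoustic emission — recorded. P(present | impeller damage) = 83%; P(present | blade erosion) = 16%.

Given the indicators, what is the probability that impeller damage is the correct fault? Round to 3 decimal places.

0.564

Multiply each prior by the joint likelihood of the indicator pattern (using 1 − P(present | H) for each absent indicator):
  impeller damage: 0.399 × (1 − 0.73) × 0.83 = 0.089416
  blade erosion: 0.601 × (1 − 0.28) × 0.16 = 0.069235
The unnormalized weights sum to 0.15865.
P(impeller damage | evidence) = 0.089416 / 0.15865 ≈ 0.564.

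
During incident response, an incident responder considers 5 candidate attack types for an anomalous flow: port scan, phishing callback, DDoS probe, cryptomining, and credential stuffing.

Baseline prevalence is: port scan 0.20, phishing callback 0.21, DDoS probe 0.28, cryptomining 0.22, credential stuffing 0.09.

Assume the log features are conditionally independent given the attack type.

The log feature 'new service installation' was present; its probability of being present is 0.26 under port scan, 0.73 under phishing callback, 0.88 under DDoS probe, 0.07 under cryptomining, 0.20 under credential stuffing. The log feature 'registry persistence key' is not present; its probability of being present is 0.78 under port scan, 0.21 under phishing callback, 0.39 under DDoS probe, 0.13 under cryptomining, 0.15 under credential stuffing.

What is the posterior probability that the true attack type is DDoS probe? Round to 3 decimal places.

By Bayes' rule with conditional independence, the unnormalized weight for each hypothesis is prior × ∏ likelihoods (using 1 − P(present | H) for each absent log feature):
  port scan: 0.20 × 0.26 × (1 − 0.78) = 0.01144
  phishing callback: 0.21 × 0.73 × (1 − 0.21) = 0.12111
  DDoS probe: 0.28 × 0.88 × (1 − 0.39) = 0.1503
  cryptomining: 0.22 × 0.07 × (1 − 0.13) = 0.013398
  credential stuffing: 0.09 × 0.20 × (1 − 0.15) = 0.0153
Marginal likelihood of the evidence = 0.31155.
P(DDoS probe | evidence) = 0.1503 / 0.31155 ≈ 0.482.

0.482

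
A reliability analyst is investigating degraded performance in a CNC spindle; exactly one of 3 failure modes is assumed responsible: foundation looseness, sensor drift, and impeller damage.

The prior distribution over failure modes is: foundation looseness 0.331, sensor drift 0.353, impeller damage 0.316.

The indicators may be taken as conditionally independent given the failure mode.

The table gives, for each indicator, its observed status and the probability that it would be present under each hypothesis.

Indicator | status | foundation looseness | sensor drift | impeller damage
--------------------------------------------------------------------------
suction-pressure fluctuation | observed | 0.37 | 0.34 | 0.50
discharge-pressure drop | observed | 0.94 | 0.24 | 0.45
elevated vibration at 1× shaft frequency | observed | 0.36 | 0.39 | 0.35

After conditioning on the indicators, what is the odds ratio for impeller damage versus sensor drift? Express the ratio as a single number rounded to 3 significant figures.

2.22

Posterior odds equal prior odds times the likelihood ratio; only the two competing hypotheses matter.
  impeller damage: 0.316 × 0.50 × 0.45 × 0.35 = 0.024885
  sensor drift: 0.353 × 0.34 × 0.24 × 0.39 = 0.011234
Posterior odds = 0.024885 / 0.011234 ≈ 2.22.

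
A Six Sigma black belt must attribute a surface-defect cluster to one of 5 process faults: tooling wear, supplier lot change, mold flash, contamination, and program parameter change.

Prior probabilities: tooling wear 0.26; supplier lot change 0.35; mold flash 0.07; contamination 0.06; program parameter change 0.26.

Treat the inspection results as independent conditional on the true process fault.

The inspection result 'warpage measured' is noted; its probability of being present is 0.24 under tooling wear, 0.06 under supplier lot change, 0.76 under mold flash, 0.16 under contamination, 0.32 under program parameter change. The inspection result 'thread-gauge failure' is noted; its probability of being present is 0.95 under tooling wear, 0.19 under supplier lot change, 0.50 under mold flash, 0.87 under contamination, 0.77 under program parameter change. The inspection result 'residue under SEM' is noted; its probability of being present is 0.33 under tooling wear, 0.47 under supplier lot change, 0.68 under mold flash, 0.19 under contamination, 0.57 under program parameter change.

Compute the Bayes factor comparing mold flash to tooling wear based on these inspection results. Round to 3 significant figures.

Take the product of per-inspection result likelihoods under each hypothesis, then divide.
  mold flash: 0.76 × 0.50 × 0.68 = 0.2584
  tooling wear: 0.24 × 0.95 × 0.33 = 0.07524
Bayes factor = 0.2584 / 0.07524 ≈ 3.43

3.43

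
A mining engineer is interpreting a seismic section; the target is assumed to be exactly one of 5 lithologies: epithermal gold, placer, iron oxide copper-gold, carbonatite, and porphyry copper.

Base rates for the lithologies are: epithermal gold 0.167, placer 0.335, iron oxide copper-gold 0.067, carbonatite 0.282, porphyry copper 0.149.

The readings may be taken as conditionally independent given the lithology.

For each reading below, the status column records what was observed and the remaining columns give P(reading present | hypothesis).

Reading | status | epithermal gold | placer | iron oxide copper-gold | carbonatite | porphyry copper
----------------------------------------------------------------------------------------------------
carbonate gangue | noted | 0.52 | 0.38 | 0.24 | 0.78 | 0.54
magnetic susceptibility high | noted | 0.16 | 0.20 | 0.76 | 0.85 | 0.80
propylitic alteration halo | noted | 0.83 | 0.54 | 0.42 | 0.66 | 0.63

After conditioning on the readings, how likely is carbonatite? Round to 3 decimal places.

0.635

For each hypothesis, the unnormalized posterior weight is prior × product of the reading likelihoods:
  epithermal gold: 0.167 × 0.52 × 0.16 × 0.83 = 0.011532
  placer: 0.335 × 0.38 × 0.20 × 0.54 = 0.013748
  iron oxide copper-gold: 0.067 × 0.24 × 0.76 × 0.42 = 0.0051327
  carbonatite: 0.282 × 0.78 × 0.85 × 0.66 = 0.1234
  porphyry copper: 0.149 × 0.54 × 0.80 × 0.63 = 0.040552
Normalizing constant Z = 0.011532 + 0.013748 + 0.0051327 + 0.1234 + 0.040552 = 0.19436.
P(carbonatite | evidence) = 0.1234 / 0.19436 ≈ 0.635.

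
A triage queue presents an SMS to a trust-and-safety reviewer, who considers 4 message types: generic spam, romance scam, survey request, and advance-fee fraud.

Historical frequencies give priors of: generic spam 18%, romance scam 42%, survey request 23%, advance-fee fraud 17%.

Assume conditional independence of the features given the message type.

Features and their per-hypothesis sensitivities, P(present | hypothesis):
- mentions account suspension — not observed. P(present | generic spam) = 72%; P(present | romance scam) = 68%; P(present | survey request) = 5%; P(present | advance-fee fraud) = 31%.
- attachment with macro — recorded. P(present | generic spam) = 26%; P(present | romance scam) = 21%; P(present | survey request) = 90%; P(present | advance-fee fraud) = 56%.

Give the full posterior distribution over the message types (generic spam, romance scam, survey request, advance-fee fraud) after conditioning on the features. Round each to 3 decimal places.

0.043, 0.093, 0.648, 0.216

Multiply each prior by the joint likelihood of the feature pattern (using 1 − P(present | H) for each absent feature):
  generic spam: 0.18 × (1 − 0.72) × 0.26 = 0.013104
  romance scam: 0.42 × (1 − 0.68) × 0.21 = 0.028224
  survey request: 0.23 × (1 − 0.05) × 0.90 = 0.19665
  advance-fee fraud: 0.17 × (1 − 0.31) × 0.56 = 0.065688
Normalizing constant Z = 0.013104 + 0.028224 + 0.19665 + 0.065688 = 0.30367.
P(generic spam | evidence) = 0.013104 / 0.30367 ≈ 0.043
P(romance scam | evidence) = 0.028224 / 0.30367 ≈ 0.093
P(survey request | evidence) = 0.19665 / 0.30367 ≈ 0.648
P(advance-fee fraud | evidence) = 0.065688 / 0.30367 ≈ 0.216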